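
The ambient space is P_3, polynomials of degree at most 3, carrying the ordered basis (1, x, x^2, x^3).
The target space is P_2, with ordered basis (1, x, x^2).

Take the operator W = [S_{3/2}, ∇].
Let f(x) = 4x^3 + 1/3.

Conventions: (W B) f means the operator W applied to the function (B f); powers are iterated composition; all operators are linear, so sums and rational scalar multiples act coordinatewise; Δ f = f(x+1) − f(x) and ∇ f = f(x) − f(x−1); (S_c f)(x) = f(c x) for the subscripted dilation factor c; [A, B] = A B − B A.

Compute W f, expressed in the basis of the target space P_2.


the image equals g(x) = -(27/2)x^2 + (45/2)x - 19/2

∇ f = 12x^2 - 12x + 4
S_{3/2} ∇ f = 27x^2 - 18x + 4
S_{3/2} f = (27/2)x^3 + 1/3
∇ S_{3/2} f = (81/2)x^2 - (81/2)x + 27/2
[S_{3/2}, ∇] f = -(27/2)x^2 + (45/2)x - 19/2


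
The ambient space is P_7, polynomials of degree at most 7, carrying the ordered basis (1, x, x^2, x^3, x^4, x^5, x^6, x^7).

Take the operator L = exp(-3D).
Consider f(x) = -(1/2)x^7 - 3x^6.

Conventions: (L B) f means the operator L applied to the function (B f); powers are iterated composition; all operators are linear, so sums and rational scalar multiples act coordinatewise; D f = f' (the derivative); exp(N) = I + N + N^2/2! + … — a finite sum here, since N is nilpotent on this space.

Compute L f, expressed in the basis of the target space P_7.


order-1 term: (21/2)x^6 + 54x^5
order-2 term: -(189/2)x^5 - 405x^4
order-3 term: (945/2)x^4 + 1620x^3
order-4 term: -(2835/2)x^3 - 3645x^2
order-5 term: (5103/2)x^2 + 4374x
order-6 term: -(5103/2)x - 2187
order-7 term: 2187/2
the series for exp(-3D) f terminates at order 7
exp(-3D) f = -(1/2)x^7 + (15/2)x^6 - (81/2)x^5 + (135/2)x^4 + (405/2)x^3 - (2187/2)x^2 + (3645/2)x - 2187/2

the image equals g(x) = -(1/2)x^7 + (15/2)x^6 - (81/2)x^5 + (135/2)x^4 + (405/2)x^3 - (2187/2)x^2 + (3645/2)x - 2187/2


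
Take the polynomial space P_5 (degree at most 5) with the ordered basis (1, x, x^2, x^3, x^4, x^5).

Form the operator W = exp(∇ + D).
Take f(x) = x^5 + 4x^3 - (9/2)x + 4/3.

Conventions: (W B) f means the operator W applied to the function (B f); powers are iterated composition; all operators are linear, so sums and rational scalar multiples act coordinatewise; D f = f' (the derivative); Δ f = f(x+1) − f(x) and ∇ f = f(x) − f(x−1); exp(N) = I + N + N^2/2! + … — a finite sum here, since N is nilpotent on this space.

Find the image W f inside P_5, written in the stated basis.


g(x) = x^5 + 10x^4 + 34x^3 + 54x^2 + (83/2)x + 22/3

order-1 term: 10x^4 - 10x^3 + 34x^2 - 17x - 4
order-2 term: 40x^3 - 60x^2 + 103x - 44
order-3 term: 80x^2 - 120x + 102
order-4 term: 80x - 80
order-5 term: 32
the series for exp(∇ + D) f terminates at order 5
exp(∇ + D) f = x^5 + 10x^4 + 34x^3 + 54x^2 + (83/2)x + 22/3


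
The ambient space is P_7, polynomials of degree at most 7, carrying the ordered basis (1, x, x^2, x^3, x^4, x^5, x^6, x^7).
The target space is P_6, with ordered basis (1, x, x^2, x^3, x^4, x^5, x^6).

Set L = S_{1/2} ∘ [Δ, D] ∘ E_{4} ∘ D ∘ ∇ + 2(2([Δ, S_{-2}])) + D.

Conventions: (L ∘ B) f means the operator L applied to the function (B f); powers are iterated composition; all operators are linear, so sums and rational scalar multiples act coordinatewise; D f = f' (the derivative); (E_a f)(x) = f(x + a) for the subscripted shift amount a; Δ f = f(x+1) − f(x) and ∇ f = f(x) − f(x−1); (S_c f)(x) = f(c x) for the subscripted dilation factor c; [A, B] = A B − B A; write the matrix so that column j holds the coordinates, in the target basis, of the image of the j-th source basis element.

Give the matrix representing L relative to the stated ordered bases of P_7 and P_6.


image of 1: 0
image of x: -11
image of x^2: 50x + 12
image of x^3: -141x^2 - 72x - 36
image of x^4: 388x^3 + 288x^2 + 288x + 60
image of x^5: -955x^4 - 960x^3 - 1440x^2 - 600x - 132
image of x^6: 2310x^5 + 2880x^4 + 5760x^3 + 3600x^2 + 1584x + 252
image of x^7: -5369x^6 - 8064x^5 - 20160x^4 - 16800x^3 - 11088x^2 - 3528x - 516
each image's coordinates form column j of the matrix

the matrix is [[0, -11, 12, -36, 60, -132, 252, -516]; [0, 0, 50, -72, 288, -600, 1584, -3528]; [0, 0, 0, -141, 288, -1440, 3600, -11088]; [0, 0, 0, 0, 388, -960, 5760, -16800]; [0, 0, 0, 0, 0, -955, 2880, -20160]; [0, 0, 0, 0, 0, 0, 2310, -8064]; [0, 0, 0, 0, 0, 0, 0, -5369]] (rows listed top to bottom)


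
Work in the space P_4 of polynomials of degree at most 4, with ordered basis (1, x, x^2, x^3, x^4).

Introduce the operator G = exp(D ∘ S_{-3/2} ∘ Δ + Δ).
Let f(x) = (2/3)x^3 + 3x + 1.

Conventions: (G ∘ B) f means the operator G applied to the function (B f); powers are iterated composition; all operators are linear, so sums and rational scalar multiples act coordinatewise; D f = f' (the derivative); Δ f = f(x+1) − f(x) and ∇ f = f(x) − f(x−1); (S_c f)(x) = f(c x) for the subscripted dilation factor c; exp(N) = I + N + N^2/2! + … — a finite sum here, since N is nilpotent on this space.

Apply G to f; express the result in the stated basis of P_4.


order-1 term: 2x^2 + 11x + 2/3
order-2 term: 2x + 7/2
order-3 term: 2/3
the series for exp(D ∘ S_{-3/2} ∘ Δ + Δ) f terminates at order 3
exp(D ∘ S_{-3/2} ∘ Δ + Δ) f = (2/3)x^3 + 2x^2 + 16x + 35/6

the result is g(x) = (2/3)x^3 + 2x^2 + 16x + 35/6


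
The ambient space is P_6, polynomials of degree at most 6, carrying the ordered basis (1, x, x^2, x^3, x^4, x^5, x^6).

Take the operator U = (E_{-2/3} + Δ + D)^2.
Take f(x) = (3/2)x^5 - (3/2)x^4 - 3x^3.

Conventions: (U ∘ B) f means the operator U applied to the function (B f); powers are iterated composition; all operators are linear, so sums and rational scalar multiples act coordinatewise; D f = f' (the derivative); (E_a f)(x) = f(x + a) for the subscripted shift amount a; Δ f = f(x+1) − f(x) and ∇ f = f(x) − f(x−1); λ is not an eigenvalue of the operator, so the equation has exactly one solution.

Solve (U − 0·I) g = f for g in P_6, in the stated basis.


write g with unknown coordinates in the stated basis and equate coefficients in (U − 0·I) g = f
solving from the highest basis element down gives g = (3/2)x^5 - (43/2)x^4 + (389/3)x^3 - (3604/9)x^2 + (15538/27)x - 16999/81
check: U g = (3/2)x^5 - (3/2)x^4 - 3x^3
so U g − 0·g = (3/2)x^5 - (3/2)x^4 - 3x^3 = f ✓

the image equals g(x) = (3/2)x^5 - (43/2)x^4 + (389/3)x^3 - (3604/9)x^2 + (15538/27)x - 16999/81


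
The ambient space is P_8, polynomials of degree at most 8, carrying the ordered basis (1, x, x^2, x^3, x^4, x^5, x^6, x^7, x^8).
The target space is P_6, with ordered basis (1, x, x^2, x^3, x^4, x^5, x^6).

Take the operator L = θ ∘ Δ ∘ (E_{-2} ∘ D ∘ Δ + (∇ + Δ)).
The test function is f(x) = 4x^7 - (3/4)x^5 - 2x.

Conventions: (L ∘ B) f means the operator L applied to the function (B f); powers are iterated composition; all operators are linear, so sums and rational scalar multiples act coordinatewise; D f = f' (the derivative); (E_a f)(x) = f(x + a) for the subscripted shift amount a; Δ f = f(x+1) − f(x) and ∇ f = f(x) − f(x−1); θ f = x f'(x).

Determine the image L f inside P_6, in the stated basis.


g(x) = 1680x^5 + 6720x^4 - 3450x^3 + 16620x^2 - 3218x

Δ f = 28x^6 + 84x^5 + (545/4)x^4 + (265/2)x^3 + (153/2)x^2 + (97/4)x + 5/4
D Δ f = 168x^5 + 420x^4 + 545x^3 + (795/2)x^2 + 153x + 97/4
E_{-2} (D ∘ Δ) f = 168x^5 - 1260x^4 + 3905x^3 - (12465/2)x^2 + 5103x - 6831/4
∇ f = 28x^6 - 84x^5 + (545/4)x^4 - (265/2)x^3 + (153/2)x^2 - (97/4)x + 5/4
Δ f = 28x^6 + 84x^5 + (545/4)x^4 + (265/2)x^3 + (153/2)x^2 + (97/4)x + 5/4
(∇ + Δ) f = 56x^6 + (545/2)x^4 + 153x^2 + 5/2
(E_{-2} ∘ D ∘ Δ + (∇ + Δ)) f = 56x^6 + 168x^5 - (1975/2)x^4 + 3905x^3 - (12159/2)x^2 + 5103x - 6821/4
Δ (E_{-2} ∘ D ∘ Δ + (∇ + Δ)) f = 336x^5 + 1680x^4 - 1150x^3 + 8310x^2 - 3218x + 2165
θ Δ (E_{-2} ∘ D ∘ Δ + (∇ + Δ)) f = 1680x^5 + 6720x^4 - 3450x^3 + 16620x^2 - 3218x


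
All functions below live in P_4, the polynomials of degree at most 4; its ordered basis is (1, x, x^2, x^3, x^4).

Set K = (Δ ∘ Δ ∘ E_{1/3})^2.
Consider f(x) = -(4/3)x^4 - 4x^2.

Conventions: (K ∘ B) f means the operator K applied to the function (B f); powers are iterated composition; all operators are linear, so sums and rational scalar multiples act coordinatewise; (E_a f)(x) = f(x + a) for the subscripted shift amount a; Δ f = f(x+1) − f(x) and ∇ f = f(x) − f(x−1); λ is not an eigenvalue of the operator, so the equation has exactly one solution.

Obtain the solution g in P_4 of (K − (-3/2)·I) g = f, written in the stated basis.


write g with unknown coordinates in the stated basis and equate coefficients in (K − (-3/2)·I) g = f
solving from the highest basis element down gives g = -(8/9)x^4 - (8/3)x^2 + 128/9
check: K g = -64/3
so K g − (-3/2)·g = -(4/3)x^4 - 4x^2 = f ✓

the image equals g(x) = -(8/9)x^4 - (8/3)x^2 + 128/9


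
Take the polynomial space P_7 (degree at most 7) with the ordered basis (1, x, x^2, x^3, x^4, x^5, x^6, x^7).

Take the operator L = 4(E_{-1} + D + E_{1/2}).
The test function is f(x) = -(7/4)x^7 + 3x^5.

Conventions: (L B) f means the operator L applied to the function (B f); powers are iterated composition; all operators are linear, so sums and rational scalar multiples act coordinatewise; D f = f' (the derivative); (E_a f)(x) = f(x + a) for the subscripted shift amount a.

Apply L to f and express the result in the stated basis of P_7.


E_{-1} f = -(7/4)x^7 + (49/4)x^6 - (135/4)x^5 + (185/4)x^4 - (125/4)x^3 + (27/4)x^2 + (11/4)x - 5/4
D f = -(49/4)x^6 + 15x^4
E_{1/2} f = -(7/4)x^7 - (49/8)x^6 - (99/16)x^5 - (5/32)x^4 + (235/64)x^3 + (333/128)x^2 + (191/256)x + 41/512
(E_{-1} + D + E_{1/2}) f = -(7/2)x^7 - (49/8)x^6 - (639/16)x^5 + (1955/32)x^4 - (1765/64)x^3 + (1197/128)x^2 + (895/256)x - 599/512
(4(E_{-1} + D + E_{1/2})) f = -14x^7 - (49/2)x^6 - (639/4)x^5 + (1955/8)x^4 - (1765/16)x^3 + (1197/32)x^2 + (895/64)x - 599/128

the image equals g(x) = -14x^7 - (49/2)x^6 - (639/4)x^5 + (1955/8)x^4 - (1765/16)x^3 + (1197/32)x^2 + (895/64)x - 599/128


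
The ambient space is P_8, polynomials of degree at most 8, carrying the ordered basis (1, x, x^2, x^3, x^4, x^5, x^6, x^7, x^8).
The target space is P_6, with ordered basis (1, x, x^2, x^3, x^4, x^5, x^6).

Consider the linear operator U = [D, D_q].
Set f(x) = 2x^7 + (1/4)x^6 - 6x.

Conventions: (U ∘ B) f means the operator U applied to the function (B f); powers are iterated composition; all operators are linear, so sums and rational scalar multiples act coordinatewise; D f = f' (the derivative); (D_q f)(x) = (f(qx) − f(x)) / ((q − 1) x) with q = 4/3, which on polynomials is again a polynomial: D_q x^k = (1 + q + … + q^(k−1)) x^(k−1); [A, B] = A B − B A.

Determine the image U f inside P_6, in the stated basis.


D_q f = (28394/729)x^6 + (3367/972)x^5 - 6
D D_q f = (56788/243)x^5 + (16835/972)x^4
D f = 14x^6 + (3/2)x^5 - 6
D_q D f = (47138/243)x^5 + (781/54)x^4
[D, D_q] f = (9650/243)x^5 + (2777/972)x^4

g(x) = (9650/243)x^5 + (2777/972)x^4


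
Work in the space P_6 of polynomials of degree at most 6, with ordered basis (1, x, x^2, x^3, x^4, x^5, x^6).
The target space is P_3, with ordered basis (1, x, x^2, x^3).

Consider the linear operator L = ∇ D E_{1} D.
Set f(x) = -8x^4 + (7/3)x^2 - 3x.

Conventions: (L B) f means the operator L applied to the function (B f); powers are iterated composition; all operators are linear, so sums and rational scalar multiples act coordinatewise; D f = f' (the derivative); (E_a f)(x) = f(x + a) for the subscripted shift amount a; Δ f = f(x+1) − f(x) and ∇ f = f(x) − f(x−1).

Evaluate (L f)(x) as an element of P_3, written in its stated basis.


g(x) = -192x - 96

D f = -32x^3 + (14/3)x - 3
E_{1} D f = -32x^3 - 96x^2 - (274/3)x - 91/3
D E_{1} D f = -96x^2 - 192x - 274/3
∇ (D E_{1}) D f = -192x - 96


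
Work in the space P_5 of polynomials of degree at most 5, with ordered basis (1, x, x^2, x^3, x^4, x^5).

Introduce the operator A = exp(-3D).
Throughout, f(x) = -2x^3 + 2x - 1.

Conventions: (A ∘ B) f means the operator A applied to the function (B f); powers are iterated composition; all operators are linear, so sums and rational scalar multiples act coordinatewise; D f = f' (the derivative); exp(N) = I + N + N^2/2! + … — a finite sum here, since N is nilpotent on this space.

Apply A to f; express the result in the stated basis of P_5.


g(x) = -2x^3 + 18x^2 - 52x + 47

order-1 term: 18x^2 - 6
order-2 term: -54x
order-3 term: 54
the series for exp(-3D) f terminates at order 3
exp(-3D) f = -2x^3 + 18x^2 - 52x + 47


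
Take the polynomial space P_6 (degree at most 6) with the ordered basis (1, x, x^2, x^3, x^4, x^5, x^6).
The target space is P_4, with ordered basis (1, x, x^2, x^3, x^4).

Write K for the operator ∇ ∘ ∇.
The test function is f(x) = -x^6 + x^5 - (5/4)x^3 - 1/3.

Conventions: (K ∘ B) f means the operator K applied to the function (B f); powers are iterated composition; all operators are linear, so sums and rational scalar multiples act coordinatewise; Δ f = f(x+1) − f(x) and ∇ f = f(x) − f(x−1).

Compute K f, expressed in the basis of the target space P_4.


g(x) = -30x^4 + 140x^3 - 270x^2 + (485/2)x - 169/2

∇ f = -6x^5 + 20x^4 - 30x^3 + (85/4)x^2 - (29/4)x + 3/4
∇ ∇ f = -30x^4 + 140x^3 - 270x^2 + (485/2)x - 169/2


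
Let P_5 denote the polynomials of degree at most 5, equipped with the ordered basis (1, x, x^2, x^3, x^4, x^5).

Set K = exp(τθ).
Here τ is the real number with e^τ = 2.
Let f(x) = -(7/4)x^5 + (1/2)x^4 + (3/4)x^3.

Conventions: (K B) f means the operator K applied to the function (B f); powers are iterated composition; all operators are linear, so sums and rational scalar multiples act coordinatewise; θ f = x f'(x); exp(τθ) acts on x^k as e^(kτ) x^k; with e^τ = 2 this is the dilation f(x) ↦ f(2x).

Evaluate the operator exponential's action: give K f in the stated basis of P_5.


the image equals g(x) = -56x^5 + 8x^4 + 6x^3

exp(τθ) x^k = e^(kτ) x^k; with e^τ = 2 this sends x^k to 2^k x^k
x^3 ↦ 8 x^3
x^4 ↦ 16 x^4
x^5 ↦ 32 x^5
applying this coordinatewise to f: exp(τθ) f = -56x^5 + 8x^4 + 6x^3


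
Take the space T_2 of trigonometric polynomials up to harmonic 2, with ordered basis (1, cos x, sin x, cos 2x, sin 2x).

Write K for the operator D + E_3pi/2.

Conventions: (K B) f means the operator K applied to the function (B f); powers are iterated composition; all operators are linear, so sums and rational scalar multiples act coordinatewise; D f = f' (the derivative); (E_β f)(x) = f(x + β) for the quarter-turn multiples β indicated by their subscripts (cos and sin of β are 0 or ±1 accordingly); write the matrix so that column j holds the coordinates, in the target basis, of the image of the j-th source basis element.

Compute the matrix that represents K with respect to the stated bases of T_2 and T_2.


image of 1: 1
image of cos x: 0
image of sin x: 0
image of cos 2x: -cos 2x - 2sin 2x
image of sin 2x: 2cos 2x - sin 2x
each image's coordinates form column j of the matrix

the matrix is [[1, 0, 0, 0, 0]; [0, 0, 0, 0, 0]; [0, 0, 0, 0, 0]; [0, 0, 0, -1, 2]; [0, 0, 0, -2, -1]] (rows listed top to bottom)


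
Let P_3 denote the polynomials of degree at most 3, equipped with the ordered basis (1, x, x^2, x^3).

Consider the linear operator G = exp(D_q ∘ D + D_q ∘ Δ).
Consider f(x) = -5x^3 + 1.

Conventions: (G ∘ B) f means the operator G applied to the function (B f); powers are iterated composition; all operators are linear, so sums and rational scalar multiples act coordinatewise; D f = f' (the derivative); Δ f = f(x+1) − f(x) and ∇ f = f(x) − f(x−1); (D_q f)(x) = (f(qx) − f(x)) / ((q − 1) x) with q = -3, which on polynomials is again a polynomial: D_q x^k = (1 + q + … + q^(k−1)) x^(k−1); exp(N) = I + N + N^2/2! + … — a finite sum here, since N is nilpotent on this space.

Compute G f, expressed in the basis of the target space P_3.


the image equals g(x) = -5x^3 + 60x - 14

order-1 term: 60x - 15
the series for exp(D_q ∘ D + D_q ∘ Δ) f terminates at order 1
exp(D_q ∘ D + D_q ∘ Δ) f = -5x^3 + 60x - 14


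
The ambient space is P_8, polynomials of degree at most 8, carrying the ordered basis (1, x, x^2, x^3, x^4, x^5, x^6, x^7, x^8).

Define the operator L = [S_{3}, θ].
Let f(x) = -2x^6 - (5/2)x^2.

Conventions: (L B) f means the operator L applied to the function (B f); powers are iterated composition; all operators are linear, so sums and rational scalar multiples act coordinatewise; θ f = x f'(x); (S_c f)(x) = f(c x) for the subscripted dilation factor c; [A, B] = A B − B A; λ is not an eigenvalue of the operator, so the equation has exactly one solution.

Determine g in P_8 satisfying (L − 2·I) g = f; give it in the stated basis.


the result is g(x) = x^6 + (5/4)x^2

write g with unknown coordinates in the stated basis and equate coefficients in (L − 2·I) g = f
solving from the highest basis element down gives g = x^6 + (5/4)x^2
check: L g = 0
so L g − 2·g = -2x^6 - (5/2)x^2 = f ✓


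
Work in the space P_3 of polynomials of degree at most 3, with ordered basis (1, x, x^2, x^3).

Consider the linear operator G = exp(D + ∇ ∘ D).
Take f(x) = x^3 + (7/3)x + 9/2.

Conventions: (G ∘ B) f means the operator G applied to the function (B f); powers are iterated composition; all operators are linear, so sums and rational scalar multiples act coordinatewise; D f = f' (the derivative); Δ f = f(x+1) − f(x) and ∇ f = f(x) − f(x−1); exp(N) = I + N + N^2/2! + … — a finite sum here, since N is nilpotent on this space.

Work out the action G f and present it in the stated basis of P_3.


order-1 term: 3x^2 + 6x - 2/3
order-2 term: 3x + 6
order-3 term: 1
the series for exp(D + ∇ ∘ D) f terminates at order 3
exp(D + ∇ ∘ D) f = x^3 + 3x^2 + (34/3)x + 65/6

the image equals g(x) = x^3 + 3x^2 + (34/3)x + 65/6


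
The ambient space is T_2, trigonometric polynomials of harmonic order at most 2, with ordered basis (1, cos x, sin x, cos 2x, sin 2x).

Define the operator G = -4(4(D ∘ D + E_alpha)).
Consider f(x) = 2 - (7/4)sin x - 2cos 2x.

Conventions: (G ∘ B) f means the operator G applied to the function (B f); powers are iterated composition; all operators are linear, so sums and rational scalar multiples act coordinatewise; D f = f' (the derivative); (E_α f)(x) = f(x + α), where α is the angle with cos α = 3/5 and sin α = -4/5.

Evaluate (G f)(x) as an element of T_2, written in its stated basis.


g(x) = -32 - (112/5)cos x - (56/5)sin x - (3424/25)cos 2x + (768/25)sin 2x

D f = -(7/4)cos x + 4sin 2x
D D f = (7/4)sin x + 8cos 2x
E_alpha f = 2 + (7/5)cos x - (21/20)sin x + (14/25)cos 2x - (48/25)sin 2x
(D ∘ D + E_alpha) f = 2 + (7/5)cos x + (7/10)sin x + (214/25)cos 2x - (48/25)sin 2x
(4(D ∘ D + E_alpha)) f = 8 + (28/5)cos x + (14/5)sin x + (856/25)cos 2x - (192/25)sin 2x
(-4(4(D ∘ D + E_alpha))) f = -32 - (112/5)cos x - (56/5)sin x - (3424/25)cos 2x + (768/25)sin 2x


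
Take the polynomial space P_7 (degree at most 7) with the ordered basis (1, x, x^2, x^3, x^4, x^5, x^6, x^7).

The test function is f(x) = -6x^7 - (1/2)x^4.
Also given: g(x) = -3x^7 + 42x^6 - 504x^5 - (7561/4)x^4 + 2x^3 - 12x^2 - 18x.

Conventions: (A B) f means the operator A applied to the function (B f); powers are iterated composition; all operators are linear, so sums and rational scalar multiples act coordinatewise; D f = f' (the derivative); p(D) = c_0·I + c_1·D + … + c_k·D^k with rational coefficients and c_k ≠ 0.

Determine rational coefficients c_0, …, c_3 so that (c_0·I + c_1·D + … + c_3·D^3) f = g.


p(D) = (1/2)·I − D + 2·D^2 + (3/2)·D^3, i.e. c_0 = 1/2, c_1 = -1, c_2 = 2, c_3 = 3/2

D^0 f = -6x^7 - (1/2)x^4
D^1 f = -42x^6 - 2x^3
D^2 f = -252x^5 - 6x^2
D^3 f = -1260x^4 - 12x
matching coefficients of g against c_0 f + c_1 Df + … from the top degree down determines the c_i
solution: c_0 = 1/2, c_1 = -1, c_2 = 2, c_3 = 3/2


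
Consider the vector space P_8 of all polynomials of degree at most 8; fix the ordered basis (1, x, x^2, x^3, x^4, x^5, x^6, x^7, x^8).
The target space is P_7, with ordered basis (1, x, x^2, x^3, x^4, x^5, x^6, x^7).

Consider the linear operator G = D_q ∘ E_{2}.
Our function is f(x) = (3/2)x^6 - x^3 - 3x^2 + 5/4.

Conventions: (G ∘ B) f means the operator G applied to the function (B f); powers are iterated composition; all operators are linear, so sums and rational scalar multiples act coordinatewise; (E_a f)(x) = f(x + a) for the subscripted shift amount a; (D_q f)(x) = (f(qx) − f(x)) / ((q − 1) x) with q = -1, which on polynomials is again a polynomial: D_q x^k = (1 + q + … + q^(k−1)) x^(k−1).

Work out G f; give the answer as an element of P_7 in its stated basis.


the image equals g(x) = 18x^4 + 239x^2 + 264

E_{2} f = (3/2)x^6 + 18x^5 + 90x^4 + 239x^3 + 351x^2 + 264x + 309/4
D_q E_{2} f = 18x^4 + 239x^2 + 264


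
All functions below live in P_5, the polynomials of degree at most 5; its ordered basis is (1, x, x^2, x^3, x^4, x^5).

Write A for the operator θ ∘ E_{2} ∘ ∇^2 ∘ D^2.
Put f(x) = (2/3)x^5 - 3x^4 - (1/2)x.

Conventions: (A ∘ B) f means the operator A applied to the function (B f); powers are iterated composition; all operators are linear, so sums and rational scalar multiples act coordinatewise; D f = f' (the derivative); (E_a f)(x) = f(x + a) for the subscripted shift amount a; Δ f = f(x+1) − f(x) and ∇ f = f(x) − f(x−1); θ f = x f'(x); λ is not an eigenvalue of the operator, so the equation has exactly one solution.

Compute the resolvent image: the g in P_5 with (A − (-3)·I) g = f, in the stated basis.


g(x) = (2/9)x^5 - x^4 - (163/18)x

write g with unknown coordinates in the stated basis and equate coefficients in (A − (-3)·I) g = f
solving from the highest basis element down gives g = (2/9)x^5 - x^4 - (163/18)x
check: A g = (80/3)x
so A g − (-3)·g = (2/3)x^5 - 3x^4 - (1/2)x = f ✓


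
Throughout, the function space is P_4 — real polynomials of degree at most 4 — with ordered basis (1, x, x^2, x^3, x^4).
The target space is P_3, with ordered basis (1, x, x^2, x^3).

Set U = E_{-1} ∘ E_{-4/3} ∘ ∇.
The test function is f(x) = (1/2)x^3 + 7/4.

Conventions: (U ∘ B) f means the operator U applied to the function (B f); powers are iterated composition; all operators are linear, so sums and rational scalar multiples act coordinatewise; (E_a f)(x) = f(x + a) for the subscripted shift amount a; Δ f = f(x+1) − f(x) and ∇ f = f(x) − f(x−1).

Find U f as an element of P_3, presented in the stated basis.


∇ f = (3/2)x^2 - (3/2)x + 1/2
E_{-4/3} ∇ f = (3/2)x^2 - (11/2)x + 31/6
E_{-1} E_{-4/3} ∇ f = (3/2)x^2 - (17/2)x + 73/6

g(x) = (3/2)x^2 - (17/2)x + 73/6


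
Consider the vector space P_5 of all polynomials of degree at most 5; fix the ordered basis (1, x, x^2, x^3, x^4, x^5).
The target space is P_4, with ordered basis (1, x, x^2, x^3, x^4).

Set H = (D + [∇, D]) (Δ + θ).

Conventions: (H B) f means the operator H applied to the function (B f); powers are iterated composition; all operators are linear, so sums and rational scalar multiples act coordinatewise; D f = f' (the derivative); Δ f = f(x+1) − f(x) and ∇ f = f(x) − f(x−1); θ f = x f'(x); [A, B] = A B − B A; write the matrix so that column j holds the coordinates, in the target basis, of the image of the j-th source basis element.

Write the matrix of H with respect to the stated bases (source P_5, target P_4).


image of 1: 0
image of x: 1
image of x^2: 4x + 2
image of x^3: 9x^2 + 6x + 3
image of x^4: 16x^3 + 12x^2 + 12x + 4
image of x^5: 25x^4 + 20x^3 + 30x^2 + 20x + 5
each image's coordinates form column j of the matrix

the matrix is [[0, 1, 2, 3, 4, 5]; [0, 0, 4, 6, 12, 20]; [0, 0, 0, 9, 12, 30]; [0, 0, 0, 0, 16, 20]; [0, 0, 0, 0, 0, 25]] (rows listed top to bottom)


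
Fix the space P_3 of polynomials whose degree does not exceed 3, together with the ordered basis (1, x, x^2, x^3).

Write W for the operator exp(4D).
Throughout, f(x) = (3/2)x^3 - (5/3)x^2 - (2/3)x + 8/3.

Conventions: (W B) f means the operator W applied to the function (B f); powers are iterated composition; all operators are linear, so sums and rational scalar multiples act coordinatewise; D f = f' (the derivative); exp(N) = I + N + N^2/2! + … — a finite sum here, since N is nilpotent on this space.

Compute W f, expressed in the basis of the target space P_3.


g(x) = (3/2)x^3 + (49/3)x^2 + 58x + 208/3

order-1 term: 18x^2 - (40/3)x - 8/3
order-2 term: 72x - 80/3
order-3 term: 96
the series for exp(4D) f terminates at order 3
exp(4D) f = (3/2)x^3 + (49/3)x^2 + 58x + 208/3


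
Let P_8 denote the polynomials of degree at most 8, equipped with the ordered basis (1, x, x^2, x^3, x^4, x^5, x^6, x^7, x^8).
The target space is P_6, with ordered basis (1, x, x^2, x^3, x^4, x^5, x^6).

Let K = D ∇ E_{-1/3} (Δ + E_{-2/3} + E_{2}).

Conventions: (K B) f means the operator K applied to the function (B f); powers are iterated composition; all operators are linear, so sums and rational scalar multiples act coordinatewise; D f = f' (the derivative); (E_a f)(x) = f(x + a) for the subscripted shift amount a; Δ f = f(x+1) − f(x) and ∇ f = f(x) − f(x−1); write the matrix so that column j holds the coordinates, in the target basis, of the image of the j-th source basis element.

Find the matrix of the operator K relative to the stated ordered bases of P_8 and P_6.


the matrix is [[0, 0, 4, 4, 112/3, -560/27, 6424/27, -20384/81, 905312/729]; [0, 0, 0, 12, 16, 560/3, -1120/9, 44968/27, -163072/81]; [0, 0, 0, 0, 24, 40, 560, -3920/9, 179872/27]; [0, 0, 0, 0, 0, 40, 80, 3920/3, -31360/27]; [0, 0, 0, 0, 0, 0, 60, 140, 7840/3]; [0, 0, 0, 0, 0, 0, 0, 84, 224]; [0, 0, 0, 0, 0, 0, 0, 0, 112]] (rows listed top to bottom)

image of 1: 0
image of x: 0
image of x^2: 4
image of x^3: 12x + 4
image of x^4: 24x^2 + 16x + 112/3
image of x^5: 40x^3 + 40x^2 + (560/3)x - 560/27
image of x^6: 60x^4 + 80x^3 + 560x^2 - (1120/9)x + 6424/27
image of x^7: 84x^5 + 140x^4 + (3920/3)x^3 - (3920/9)x^2 + (44968/27)x - 20384/81
image of x^8: 112x^6 + 224x^5 + (7840/3)x^4 - (31360/27)x^3 + (179872/27)x^2 - (163072/81)x + 905312/729
each image's coordinates form column j of the matrix


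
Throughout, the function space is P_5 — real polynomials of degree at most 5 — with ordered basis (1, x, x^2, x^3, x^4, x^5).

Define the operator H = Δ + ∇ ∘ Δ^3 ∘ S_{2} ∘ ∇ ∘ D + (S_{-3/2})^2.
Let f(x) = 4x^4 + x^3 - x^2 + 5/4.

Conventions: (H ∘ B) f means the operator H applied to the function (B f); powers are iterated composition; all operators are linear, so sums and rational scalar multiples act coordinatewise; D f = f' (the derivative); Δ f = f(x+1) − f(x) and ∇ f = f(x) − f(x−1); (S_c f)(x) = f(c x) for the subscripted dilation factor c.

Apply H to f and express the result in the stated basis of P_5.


the image equals g(x) = (6561/64)x^4 + (1753/64)x^3 + (351/16)x^2 + 17x + 21/4

Δ f = 16x^3 + 27x^2 + 17x + 4
D f = 16x^3 + 3x^2 - 2x
∇ D f = 48x^2 - 42x + 11
S_{2} ∇ D f = 192x^2 - 84x + 11
Δ (S_{2} ∘ ∇ ∘ D) f = 384x + 108
Δ Δ (S_{2} ∘ ∇ ∘ D) f = 384
Δ Δ Δ (S_{2} ∘ ∇ ∘ D) f = 0
∇ Δ^3 (S_{2} ∘ ∇ ∘ D) f = 0
S_{-3/2} f = (81/4)x^4 - (27/8)x^3 - (9/4)x^2 + 5/4
S_{-3/2} S_{-3/2} f = (6561/64)x^4 + (729/64)x^3 - (81/16)x^2 + 5/4
(Δ + ∇ ∘ Δ^3 ∘ S_{2} ∘ ∇ ∘ D + (S_{-3/2})^2) f = (6561/64)x^4 + (1753/64)x^3 + (351/16)x^2 + 17x + 21/4


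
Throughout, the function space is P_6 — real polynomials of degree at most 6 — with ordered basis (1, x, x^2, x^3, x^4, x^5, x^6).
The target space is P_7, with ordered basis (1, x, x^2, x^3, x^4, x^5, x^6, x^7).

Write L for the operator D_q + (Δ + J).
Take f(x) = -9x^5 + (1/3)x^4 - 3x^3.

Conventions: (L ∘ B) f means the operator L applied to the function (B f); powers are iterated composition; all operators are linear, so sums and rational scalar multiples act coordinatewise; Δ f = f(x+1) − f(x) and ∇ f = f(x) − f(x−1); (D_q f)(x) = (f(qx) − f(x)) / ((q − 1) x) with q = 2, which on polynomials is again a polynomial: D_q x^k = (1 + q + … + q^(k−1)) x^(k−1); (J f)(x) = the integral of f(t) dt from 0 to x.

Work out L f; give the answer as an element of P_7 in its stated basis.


the image equals g(x) = -(3/2)x^6 + (1/15)x^5 - (1299/4)x^4 - (251/3)x^3 - 118x^2 - (158/3)x - 35/3

D_q f = -279x^4 + 5x^3 - 21x^2
Δ f = -45x^4 - (266/3)x^3 - 97x^2 - (158/3)x - 35/3
J f = -(3/2)x^6 + (1/15)x^5 - (3/4)x^4
(Δ + J) f = -(3/2)x^6 + (1/15)x^5 - (183/4)x^4 - (266/3)x^3 - 97x^2 - (158/3)x - 35/3
(D_q + (Δ + J)) f = -(3/2)x^6 + (1/15)x^5 - (1299/4)x^4 - (251/3)x^3 - 118x^2 - (158/3)x - 35/3


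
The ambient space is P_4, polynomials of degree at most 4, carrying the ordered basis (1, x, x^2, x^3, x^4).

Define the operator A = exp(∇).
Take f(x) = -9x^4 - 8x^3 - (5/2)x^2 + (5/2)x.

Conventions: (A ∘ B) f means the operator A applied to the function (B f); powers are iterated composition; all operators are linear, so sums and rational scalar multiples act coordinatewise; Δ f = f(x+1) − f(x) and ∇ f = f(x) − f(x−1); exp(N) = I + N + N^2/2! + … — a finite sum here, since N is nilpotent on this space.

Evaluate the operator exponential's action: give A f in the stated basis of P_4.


order-1 term: -36x^3 + 30x^2 - 17x + 6
order-2 term: -54x^2 + 84x - 83/2
order-3 term: -36x + 46
order-4 term: -9
the series for exp(∇) f terminates at order 4
exp(∇) f = -9x^4 - 44x^3 - (53/2)x^2 + (67/2)x + 3/2

the image equals g(x) = -9x^4 - 44x^3 - (53/2)x^2 + (67/2)x + 3/2


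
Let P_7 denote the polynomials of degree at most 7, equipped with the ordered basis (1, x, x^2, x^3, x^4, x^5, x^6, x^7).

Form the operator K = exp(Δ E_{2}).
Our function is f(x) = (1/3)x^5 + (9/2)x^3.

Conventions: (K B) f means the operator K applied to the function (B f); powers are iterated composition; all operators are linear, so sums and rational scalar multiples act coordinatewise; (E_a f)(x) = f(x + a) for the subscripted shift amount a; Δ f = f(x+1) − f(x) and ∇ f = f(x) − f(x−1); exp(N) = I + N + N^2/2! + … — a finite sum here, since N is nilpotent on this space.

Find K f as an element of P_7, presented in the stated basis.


order-1 term: (5/3)x^4 + (50/3)x^3 + (461/6)x^2 + (1055/6)x + 935/6
order-2 term: (10/3)x^3 + 50x^2 + (1591/6)x + 985/2
order-3 term: (10/3)x^2 + 50x + 1157/6
order-4 term: (5/3)x + 50/3
order-5 term: 1/3
the series for exp(Δ E_{2}) f terminates at order 5
exp(Δ E_{2}) f = (1/3)x^5 + (5/3)x^4 + (49/2)x^3 + (781/6)x^2 + (1478/3)x + 5149/6

g(x) = (1/3)x^5 + (5/3)x^4 + (49/2)x^3 + (781/6)x^2 + (1478/3)x + 5149/6


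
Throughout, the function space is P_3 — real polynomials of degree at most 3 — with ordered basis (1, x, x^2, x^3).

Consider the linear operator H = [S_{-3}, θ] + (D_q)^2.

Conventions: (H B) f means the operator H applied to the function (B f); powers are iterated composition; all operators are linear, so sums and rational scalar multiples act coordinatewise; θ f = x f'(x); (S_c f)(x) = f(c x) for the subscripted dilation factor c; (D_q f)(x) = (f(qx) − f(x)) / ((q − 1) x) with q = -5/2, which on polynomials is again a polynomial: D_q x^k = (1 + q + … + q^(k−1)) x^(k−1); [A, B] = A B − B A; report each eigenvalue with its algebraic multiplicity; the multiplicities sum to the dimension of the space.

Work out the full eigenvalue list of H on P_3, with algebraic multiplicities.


image of 1: 0
image of x: 0
image of x^2: -3/2
image of x^3: -(57/8)x
the matrix is upper triangular; its diagonal is (0, 0, 0, 0)
for a triangular matrix the eigenvalues are the diagonal entries, with algebraic multiplicity their repetition count

λ = 0 (multiplicity 4)


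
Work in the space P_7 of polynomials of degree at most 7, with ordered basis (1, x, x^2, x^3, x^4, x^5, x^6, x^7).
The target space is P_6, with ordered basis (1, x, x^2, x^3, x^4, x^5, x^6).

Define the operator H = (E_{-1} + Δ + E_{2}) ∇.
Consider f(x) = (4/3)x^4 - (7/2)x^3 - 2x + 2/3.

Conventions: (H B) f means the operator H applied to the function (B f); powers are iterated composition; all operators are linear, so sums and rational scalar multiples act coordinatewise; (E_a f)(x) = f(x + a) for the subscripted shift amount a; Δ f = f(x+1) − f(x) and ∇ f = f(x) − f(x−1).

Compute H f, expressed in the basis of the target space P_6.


the image equals g(x) = (32/3)x^3 - 5x^2 + (161/3)x - 151/3

∇ f = (16/3)x^3 - (37/2)x^2 + (95/6)x - 41/6
E_{-1} ∇ f = (16/3)x^3 - (69/2)x^2 + (413/6)x - 93/2
Δ ∇ f = 16x^2 - 21x + 8/3
E_{2} ∇ f = (16/3)x^3 + (27/2)x^2 + (35/6)x - 13/2
(E_{-1} + Δ + E_{2}) ∇ f = (32/3)x^3 - 5x^2 + (161/3)x - 151/3


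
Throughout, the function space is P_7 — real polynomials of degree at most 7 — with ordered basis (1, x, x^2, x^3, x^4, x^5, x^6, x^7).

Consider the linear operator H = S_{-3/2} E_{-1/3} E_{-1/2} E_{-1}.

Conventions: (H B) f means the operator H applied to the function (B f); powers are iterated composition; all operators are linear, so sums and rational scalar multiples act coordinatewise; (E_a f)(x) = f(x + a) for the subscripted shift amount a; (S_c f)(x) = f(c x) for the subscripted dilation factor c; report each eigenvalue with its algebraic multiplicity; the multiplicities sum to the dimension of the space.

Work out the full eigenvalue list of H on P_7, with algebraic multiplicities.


image of 1: 1
image of x: -(3/2)x - 11/6
image of x^2: (9/4)x^2 + (11/2)x + 121/36
image of x^3: -(27/8)x^3 - (99/8)x^2 - (121/8)x - 1331/216
image of x^4: (81/16)x^4 + (99/4)x^3 + (363/8)x^2 + (1331/36)x + 14641/1296
image of x^5: -(243/32)x^5 - (1485/32)x^4 - (1815/16)x^3 - (6655/48)x^2 - (73205/864)x - 161051/7776
image of x^6: (729/64)x^6 + (2673/32)x^5 + (16335/64)x^4 + (6655/16)x^3 + (73205/192)x^2 + (161051/864)x + 1771561/46656
image of x^7: -(2187/128)x^7 - (18711/128)x^6 - (68607/128)x^5 - (139755/128)x^4 - (512435/384)x^3 - (1127357/1152)x^2 - (12400927/31104)x - 19487171/279936
the matrix is upper triangular; its diagonal is (1, -3/2, 9/4, -27/8, 81/16, -243/32, 729/64, -2187/128)
for a triangular matrix the eigenvalues are the diagonal entries, with algebraic multiplicity their repetition count

λ = -2187/128 (multiplicity 1), λ = -243/32 (multiplicity 1), λ = -27/8 (multiplicity 1), λ = -3/2 (multiplicity 1), λ = 1 (multiplicity 1), λ = 9/4 (multiplicity 1), λ = 81/16 (multiplicity 1), λ = 729/64 (multiplicity 1)


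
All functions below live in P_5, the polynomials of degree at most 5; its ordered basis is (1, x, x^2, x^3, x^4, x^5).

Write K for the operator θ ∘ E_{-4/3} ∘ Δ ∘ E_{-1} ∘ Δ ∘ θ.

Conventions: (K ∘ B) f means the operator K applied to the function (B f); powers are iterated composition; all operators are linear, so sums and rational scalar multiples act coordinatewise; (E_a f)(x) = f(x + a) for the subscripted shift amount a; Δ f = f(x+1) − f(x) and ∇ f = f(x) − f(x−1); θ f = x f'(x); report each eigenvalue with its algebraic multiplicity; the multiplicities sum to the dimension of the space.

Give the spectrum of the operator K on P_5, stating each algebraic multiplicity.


λ = 0 (multiplicity 6)

image of 1: 0
image of x: 0
image of x^2: 0
image of x^3: 18x
image of x^4: 96x^2 - 128x
image of x^5: 300x^3 - 800x^2 + (1750/3)x
the matrix is upper triangular; its diagonal is (0, 0, 0, 0, 0, 0)
for a triangular matrix the eigenvalues are the diagonal entries, with algebraic multiplicity their repetition count


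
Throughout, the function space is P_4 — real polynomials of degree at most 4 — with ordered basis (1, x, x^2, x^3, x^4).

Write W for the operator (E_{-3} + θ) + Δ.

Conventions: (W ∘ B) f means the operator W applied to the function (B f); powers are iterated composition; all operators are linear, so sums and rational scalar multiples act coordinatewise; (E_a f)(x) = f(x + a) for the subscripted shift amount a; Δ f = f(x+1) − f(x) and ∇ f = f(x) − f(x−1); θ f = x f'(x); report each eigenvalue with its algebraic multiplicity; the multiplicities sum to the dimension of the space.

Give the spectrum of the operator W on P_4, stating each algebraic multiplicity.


image of 1: 1
image of x: 2x - 2
image of x^2: 3x^2 - 4x + 10
image of x^3: 4x^3 - 6x^2 + 30x - 26
image of x^4: 5x^4 - 8x^3 + 60x^2 - 104x + 82
the matrix is upper triangular; its diagonal is (1, 2, 3, 4, 5)
for a triangular matrix the eigenvalues are the diagonal entries, with algebraic multiplicity their repetition count

λ = 1 (multiplicity 1), λ = 2 (multiplicity 1), λ = 3 (multiplicity 1), λ = 4 (multiplicity 1), λ = 5 (multiplicity 1)


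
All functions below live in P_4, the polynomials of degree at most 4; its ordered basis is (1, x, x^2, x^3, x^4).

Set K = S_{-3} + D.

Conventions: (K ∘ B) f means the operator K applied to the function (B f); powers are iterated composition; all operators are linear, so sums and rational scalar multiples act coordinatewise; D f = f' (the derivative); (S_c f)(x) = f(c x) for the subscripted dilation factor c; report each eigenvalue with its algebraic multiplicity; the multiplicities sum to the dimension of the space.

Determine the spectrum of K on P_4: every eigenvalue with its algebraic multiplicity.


image of 1: 1
image of x: -3x + 1
image of x^2: 9x^2 + 2x
image of x^3: -27x^3 + 3x^2
image of x^4: 81x^4 + 4x^3
the matrix is upper triangular; its diagonal is (1, -3, 9, -27, 81)
for a triangular matrix the eigenvalues are the diagonal entries, with algebraic multiplicity their repetition count

λ = -27 (multiplicity 1), λ = -3 (multiplicity 1), λ = 1 (multiplicity 1), λ = 9 (multiplicity 1), λ = 81 (multiplicity 1)


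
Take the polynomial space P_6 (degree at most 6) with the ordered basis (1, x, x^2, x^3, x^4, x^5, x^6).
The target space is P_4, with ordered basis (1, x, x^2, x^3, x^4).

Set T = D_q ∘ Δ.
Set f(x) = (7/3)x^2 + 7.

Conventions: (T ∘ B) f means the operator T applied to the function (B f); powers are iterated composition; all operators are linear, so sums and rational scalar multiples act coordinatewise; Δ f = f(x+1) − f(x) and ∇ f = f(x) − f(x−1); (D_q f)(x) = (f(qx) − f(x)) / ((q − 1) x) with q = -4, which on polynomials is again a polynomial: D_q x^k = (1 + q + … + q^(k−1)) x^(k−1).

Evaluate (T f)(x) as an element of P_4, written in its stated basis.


Δ f = (14/3)x + 7/3
D_q Δ f = 14/3

g(x) = 14/3


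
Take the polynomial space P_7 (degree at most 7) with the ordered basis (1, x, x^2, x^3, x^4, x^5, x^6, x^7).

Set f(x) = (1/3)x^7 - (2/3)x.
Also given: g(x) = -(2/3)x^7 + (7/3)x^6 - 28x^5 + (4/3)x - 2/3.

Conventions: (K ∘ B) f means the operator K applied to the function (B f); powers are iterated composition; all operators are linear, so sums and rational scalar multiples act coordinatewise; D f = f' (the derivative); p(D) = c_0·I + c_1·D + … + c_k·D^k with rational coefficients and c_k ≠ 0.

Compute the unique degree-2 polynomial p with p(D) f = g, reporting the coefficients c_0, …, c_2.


c_0 = -2, c_1 = 1, c_2 = -2

D^0 f = (1/3)x^7 - (2/3)x
D^1 f = (7/3)x^6 - 2/3
D^2 f = 14x^5
matching coefficients of g against c_0 f + c_1 Df + … from the top degree down determines the c_i
solution: c_0 = -2, c_1 = 1, c_2 = -2


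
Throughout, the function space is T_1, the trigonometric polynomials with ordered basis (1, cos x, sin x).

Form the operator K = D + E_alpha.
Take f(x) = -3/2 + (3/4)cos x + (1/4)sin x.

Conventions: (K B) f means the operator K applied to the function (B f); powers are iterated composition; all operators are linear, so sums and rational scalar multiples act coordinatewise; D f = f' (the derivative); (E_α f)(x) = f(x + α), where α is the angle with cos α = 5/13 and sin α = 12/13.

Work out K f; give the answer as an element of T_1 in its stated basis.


g(x) = -3/2 + (10/13)cos x - (35/26)sin x

D f = (1/4)cos x - (3/4)sin x
E_alpha f = -3/2 + (27/52)cos x - (31/52)sin x
(D + E_alpha) f = -3/2 + (10/13)cos x - (35/26)sin x


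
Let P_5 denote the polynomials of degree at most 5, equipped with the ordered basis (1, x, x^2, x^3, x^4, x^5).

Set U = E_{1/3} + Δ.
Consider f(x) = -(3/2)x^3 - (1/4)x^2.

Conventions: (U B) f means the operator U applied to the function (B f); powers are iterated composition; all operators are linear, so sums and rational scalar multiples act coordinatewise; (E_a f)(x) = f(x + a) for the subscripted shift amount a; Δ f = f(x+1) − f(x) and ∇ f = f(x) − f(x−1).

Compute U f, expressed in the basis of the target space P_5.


the image equals g(x) = -(3/2)x^3 - (25/4)x^2 - (17/3)x - 11/6

E_{1/3} f = -(3/2)x^3 - (7/4)x^2 - (2/3)x - 1/12
Δ f = -(9/2)x^2 - 5x - 7/4
(E_{1/3} + Δ) f = -(3/2)x^3 - (25/4)x^2 - (17/3)x - 11/6
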